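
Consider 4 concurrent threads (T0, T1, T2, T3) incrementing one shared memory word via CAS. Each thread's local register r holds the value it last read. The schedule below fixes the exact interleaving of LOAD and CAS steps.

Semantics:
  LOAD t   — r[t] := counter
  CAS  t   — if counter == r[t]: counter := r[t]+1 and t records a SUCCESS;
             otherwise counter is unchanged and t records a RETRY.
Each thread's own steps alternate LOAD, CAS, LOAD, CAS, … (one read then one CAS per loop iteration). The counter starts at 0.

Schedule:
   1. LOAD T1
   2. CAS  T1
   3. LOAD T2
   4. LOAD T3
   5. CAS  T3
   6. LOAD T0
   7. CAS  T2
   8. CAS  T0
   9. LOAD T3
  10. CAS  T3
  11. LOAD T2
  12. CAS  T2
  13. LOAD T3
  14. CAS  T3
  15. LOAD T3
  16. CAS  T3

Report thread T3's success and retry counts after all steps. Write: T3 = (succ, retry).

T3 = (4, 0)

[1] T1.load  rd  (counter 0, T1.r 0)
[2] T1.cas  hit  (counter 1, T1.r 0)
[3] T2.load  rd  (counter 1, T2.r 1)
[4] T3.load  rd  (counter 1, T3.r 1)
[5] T3.cas  hit  (counter 2, T3.r 1)
[6] T0.load  rd  (counter 2, T0.r 2)
[7] T2.cas  miss  (counter 2, T2.r 1)
[8] T0.cas  hit  (counter 3, T0.r 2)
[9] T3.load  rd  (counter 3, T3.r 3)
[10] T3.cas  hit  (counter 4, T3.r 3)
[11] T2.load  rd  (counter 4, T2.r 4)
[12] T2.cas  hit  (counter 5, T2.r 4)
[13] T3.load  rd  (counter 5, T3.r 5)
[14] T3.cas  hit  (counter 6, T3.r 5)
[15] T3.load  rd  (counter 6, T3.r 6)
[16] T3.cas  hit  (counter 7, T3.r 6)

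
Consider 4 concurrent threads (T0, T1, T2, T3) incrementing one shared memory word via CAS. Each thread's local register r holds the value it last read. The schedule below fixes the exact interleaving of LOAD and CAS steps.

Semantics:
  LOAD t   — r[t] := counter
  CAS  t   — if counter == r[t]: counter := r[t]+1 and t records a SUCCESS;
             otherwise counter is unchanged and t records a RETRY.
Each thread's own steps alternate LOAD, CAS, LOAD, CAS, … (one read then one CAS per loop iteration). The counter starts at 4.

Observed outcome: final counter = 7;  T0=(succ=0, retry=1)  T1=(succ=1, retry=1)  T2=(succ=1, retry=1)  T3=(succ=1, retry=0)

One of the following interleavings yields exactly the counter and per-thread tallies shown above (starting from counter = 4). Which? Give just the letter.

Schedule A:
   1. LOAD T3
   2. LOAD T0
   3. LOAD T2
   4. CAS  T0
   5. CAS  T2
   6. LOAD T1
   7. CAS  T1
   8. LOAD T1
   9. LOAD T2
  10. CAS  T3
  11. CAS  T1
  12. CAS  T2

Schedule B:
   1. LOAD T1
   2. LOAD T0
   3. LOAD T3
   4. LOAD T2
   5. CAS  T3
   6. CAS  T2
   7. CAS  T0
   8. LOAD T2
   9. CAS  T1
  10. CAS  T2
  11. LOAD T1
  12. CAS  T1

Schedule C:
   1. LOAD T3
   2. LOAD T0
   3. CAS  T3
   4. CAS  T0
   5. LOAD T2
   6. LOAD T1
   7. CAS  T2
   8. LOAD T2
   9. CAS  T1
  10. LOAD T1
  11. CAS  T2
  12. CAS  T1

Tracing schedule B:
   1) LOAD T1:  M=4  r_T1=4
   2) LOAD T0:  M=4  r_T0=4
   3) LOAD T3:  M=4  r_T3=4
   4) LOAD T2:  M=4  r_T2=4
   5) CAS  T3:  M=5  r_T3=4 ✓
   6) CAS  T2:  M=5  r_T2=4 ✗
   7) CAS  T0:  M=5  r_T0=4 ✗
   8) LOAD T2:  M=5  r_T2=5
   9) CAS  T1:  M=5  r_T1=4 ✗
  10) CAS  T2:  M=6  r_T2=5 ✓
  11) LOAD T1:  M=6  r_T1=6
  12) CAS  T1:  M=7  r_T1=6 ✓

B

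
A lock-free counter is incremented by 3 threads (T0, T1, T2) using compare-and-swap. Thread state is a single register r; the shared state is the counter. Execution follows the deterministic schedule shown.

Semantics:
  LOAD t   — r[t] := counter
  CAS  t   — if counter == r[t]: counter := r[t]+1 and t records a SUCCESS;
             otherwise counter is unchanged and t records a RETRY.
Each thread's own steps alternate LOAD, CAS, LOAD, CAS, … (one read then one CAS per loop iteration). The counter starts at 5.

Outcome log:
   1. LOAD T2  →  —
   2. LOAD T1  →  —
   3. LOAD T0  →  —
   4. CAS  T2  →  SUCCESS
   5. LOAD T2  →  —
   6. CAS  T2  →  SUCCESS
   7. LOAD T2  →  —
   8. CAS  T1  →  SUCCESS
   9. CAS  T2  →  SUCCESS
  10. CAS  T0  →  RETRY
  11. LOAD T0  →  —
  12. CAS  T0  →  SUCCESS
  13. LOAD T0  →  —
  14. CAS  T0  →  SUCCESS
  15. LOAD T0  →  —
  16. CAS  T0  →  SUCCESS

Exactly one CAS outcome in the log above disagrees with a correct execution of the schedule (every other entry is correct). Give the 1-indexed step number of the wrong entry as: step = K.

step = 8

Re-executing:
step 1: T2 LOAD ⇒ load; ctr=5 reg=5
step 2: T1 LOAD ⇒ load; ctr=5 reg=5
step 3: T0 LOAD ⇒ load; ctr=5 reg=5
step 4: T2 CAS ⇒ ok; ctr=6 reg=5
step 5: T2 LOAD ⇒ load; ctr=6 reg=6
step 6: T2 CAS ⇒ ok; ctr=7 reg=6
step 7: T2 LOAD ⇒ load; ctr=7 reg=7
step 8: T1 CAS ⇒ retry; ctr=7 reg=5
step 9: T2 CAS ⇒ ok; ctr=8 reg=7
step 10: T0 CAS ⇒ retry; ctr=8 reg=5
step 11: T0 LOAD ⇒ load; ctr=8 reg=8
step 12: T0 CAS ⇒ ok; ctr=9 reg=8
step 13: T0 LOAD ⇒ load; ctr=9 reg=9
step 14: T0 CAS ⇒ ok; ctr=10 reg=9
step 15: T0 LOAD ⇒ load; ctr=10 reg=10
step 16: T0 CAS ⇒ ok; ctr=11 reg=10
Log disagrees first at step 8.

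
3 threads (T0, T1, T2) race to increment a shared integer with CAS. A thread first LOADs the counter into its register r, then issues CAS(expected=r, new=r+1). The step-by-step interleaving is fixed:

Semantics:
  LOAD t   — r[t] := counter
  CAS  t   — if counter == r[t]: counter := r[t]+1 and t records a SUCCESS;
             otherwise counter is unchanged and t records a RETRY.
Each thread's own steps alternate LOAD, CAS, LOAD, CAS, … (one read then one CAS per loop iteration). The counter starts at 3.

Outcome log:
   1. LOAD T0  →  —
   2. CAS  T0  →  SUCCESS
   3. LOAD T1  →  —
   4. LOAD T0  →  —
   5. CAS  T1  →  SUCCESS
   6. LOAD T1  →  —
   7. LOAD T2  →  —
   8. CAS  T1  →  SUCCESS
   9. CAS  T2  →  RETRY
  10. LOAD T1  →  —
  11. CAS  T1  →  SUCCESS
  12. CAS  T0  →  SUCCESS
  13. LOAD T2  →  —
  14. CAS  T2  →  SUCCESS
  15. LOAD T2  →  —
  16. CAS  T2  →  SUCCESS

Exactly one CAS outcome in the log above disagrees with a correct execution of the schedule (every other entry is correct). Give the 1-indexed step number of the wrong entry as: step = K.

Re-executing:
   1) LOAD T0:  M=3  r_T0=3
   2) CAS  T0:  M=4  r_T0=3 ✓
   3) LOAD T1:  M=4  r_T1=4
   4) LOAD T0:  M=4  r_T0=4
   5) CAS  T1:  M=5  r_T1=4 ✓
   6) LOAD T1:  M=5  r_T1=5
   7) LOAD T2:  M=5  r_T2=5
   8) CAS  T1:  M=6  r_T1=5 ✓
   9) CAS  T2:  M=6  r_T2=5 ✗
  10) LOAD T1:  M=6  r_T1=6
  11) CAS  T1:  M=7  r_T1=6 ✓
  12) CAS  T0:  M=7  r_T0=4 ✗
  13) LOAD T2:  M=7  r_T2=7
  14) CAS  T2:  M=8  r_T2=7 ✓
  15) LOAD T2:  M=8  r_T2=8
  16) CAS  T2:  M=9  r_T2=8 ✓
Mismatch at 12.

step = 12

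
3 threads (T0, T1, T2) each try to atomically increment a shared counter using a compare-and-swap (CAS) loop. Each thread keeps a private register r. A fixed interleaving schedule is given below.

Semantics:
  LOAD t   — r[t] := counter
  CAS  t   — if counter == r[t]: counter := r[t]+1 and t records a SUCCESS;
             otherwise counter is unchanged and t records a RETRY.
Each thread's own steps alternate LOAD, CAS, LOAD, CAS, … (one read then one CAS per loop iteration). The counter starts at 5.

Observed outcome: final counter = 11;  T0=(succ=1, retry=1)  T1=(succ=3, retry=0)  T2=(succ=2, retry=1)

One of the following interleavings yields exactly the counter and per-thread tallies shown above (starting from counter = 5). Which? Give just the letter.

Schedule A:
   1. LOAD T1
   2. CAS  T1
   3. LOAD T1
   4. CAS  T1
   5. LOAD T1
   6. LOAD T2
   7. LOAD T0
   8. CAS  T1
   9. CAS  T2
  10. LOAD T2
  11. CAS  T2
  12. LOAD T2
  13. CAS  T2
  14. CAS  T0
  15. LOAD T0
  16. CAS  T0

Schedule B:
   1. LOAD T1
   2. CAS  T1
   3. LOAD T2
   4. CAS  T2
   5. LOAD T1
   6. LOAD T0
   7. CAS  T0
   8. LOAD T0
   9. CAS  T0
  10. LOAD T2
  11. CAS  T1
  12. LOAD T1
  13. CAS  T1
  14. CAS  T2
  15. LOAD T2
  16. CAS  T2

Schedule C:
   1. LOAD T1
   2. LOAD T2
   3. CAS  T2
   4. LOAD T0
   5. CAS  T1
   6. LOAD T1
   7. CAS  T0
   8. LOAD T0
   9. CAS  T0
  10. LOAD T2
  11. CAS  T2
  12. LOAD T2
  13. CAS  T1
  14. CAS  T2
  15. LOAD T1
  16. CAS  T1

A

Simulating candidate A:
T1 LOAD — after: cnt=5, r=5 — load
T1 CAS — after: cnt=6, r=5 — ok
T1 LOAD — after: cnt=6, r=6 — load
T1 CAS — after: cnt=7, r=6 — ok
T1 LOAD — after: cnt=7, r=7 — load
T2 LOAD — after: cnt=7, r=7 — load
T0 LOAD — after: cnt=7, r=7 — load
T1 CAS — after: cnt=8, r=7 — ok
T2 CAS — after: cnt=8, r=7 — retry
T2 LOAD — after: cnt=8, r=8 — load
T2 CAS — after: cnt=9, r=8 — ok
T2 LOAD — after: cnt=9, r=9 — load
T2 CAS — after: cnt=10, r=9 — ok
T0 CAS — after: cnt=10, r=7 — retry
T0 LOAD — after: cnt=10, r=10 — load
T0 CAS — after: cnt=11, r=10 — ok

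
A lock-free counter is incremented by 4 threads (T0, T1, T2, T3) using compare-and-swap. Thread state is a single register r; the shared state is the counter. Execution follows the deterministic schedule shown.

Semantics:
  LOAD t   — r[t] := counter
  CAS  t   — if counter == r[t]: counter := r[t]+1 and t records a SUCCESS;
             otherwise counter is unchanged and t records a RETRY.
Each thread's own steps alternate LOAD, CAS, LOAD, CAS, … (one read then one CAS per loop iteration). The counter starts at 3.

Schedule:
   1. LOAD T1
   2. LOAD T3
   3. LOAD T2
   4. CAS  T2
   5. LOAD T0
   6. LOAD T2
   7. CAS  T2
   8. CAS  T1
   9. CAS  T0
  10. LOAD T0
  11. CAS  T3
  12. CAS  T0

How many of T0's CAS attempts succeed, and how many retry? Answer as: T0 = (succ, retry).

   1) LOAD T1:  M=3  r_T1=3
   2) LOAD T3:  M=3  r_T3=3
   3) LOAD T2:  M=3  r_T2=3
   4) CAS  T2:  M=4  r_T2=3 ✓
   5) LOAD T0:  M=4  r_T0=4
   6) LOAD T2:  M=4  r_T2=4
   7) CAS  T2:  M=5  r_T2=4 ✓
   8) CAS  T1:  M=5  r_T1=3 ✗
   9) CAS  T0:  M=5  r_T0=4 ✗
  10) LOAD T0:  M=5  r_T0=5
  11) CAS  T3:  M=5  r_T3=3 ✗
  12) CAS  T0:  M=6  r_T0=5 ✓

T0 = (1, 1)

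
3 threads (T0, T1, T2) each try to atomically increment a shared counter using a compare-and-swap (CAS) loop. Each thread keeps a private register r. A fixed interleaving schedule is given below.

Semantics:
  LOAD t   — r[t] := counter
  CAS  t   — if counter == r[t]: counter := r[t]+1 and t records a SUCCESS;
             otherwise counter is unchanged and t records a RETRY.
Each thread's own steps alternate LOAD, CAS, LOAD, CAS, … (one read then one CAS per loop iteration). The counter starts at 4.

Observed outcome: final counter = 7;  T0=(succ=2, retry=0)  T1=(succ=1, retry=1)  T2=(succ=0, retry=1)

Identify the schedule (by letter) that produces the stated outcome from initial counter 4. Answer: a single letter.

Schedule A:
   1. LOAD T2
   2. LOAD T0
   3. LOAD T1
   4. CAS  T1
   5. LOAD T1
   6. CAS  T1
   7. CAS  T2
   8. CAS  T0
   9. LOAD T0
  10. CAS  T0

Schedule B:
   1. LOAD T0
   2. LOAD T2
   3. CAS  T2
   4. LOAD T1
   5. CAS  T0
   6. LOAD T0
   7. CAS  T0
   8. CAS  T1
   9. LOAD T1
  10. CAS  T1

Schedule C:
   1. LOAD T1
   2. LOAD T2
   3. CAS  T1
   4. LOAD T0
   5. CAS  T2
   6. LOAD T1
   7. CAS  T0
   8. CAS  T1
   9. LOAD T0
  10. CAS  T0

Simulating candidate C:
#1 T1 reads 4
#2 T2 reads 4
#3 T1 CAS(4→5) writes; counter now 5
#4 T0 reads 5
#5 T2 CAS(4→5) fails; counter now 5
#6 T1 reads 5
#7 T0 CAS(5→6) writes; counter now 6
#8 T1 CAS(5→6) fails; counter now 6
#9 T0 reads 6
#10 T0 CAS(6→7) writes; counter now 7

C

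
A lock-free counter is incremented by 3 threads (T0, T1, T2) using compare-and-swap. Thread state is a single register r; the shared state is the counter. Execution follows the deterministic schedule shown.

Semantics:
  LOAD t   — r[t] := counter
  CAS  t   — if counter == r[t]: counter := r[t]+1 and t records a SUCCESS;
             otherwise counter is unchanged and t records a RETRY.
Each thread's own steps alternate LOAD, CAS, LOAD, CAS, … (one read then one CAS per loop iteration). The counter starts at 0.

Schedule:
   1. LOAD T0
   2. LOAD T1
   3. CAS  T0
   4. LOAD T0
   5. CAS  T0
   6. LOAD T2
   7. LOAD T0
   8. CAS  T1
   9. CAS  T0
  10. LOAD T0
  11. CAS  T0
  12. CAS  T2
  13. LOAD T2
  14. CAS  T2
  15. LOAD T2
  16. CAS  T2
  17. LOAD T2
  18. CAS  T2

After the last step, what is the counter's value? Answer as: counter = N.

counter = 7

1. LOAD T0 → mem=0 r[T0]=0 [LOAD]
2. LOAD T1 → mem=0 r[T1]=0 [LOAD]
3. CAS T0 → mem=1 r[T0]=0 [OK]
4. LOAD T0 → mem=1 r[T0]=1 [LOAD]
5. CAS T0 → mem=2 r[T0]=1 [OK]
6. LOAD T2 → mem=2 r[T2]=2 [LOAD]
7. LOAD T0 → mem=2 r[T0]=2 [LOAD]
8. CAS T1 → mem=2 r[T1]=0 [RETRY]
9. CAS T0 → mem=3 r[T0]=2 [OK]
10. LOAD T0 → mem=3 r[T0]=3 [LOAD]
11. CAS T0 → mem=4 r[T0]=3 [OK]
12. CAS T2 → mem=4 r[T2]=2 [RETRY]
13. LOAD T2 → mem=4 r[T2]=4 [LOAD]
14. CAS T2 → mem=5 r[T2]=4 [OK]
15. LOAD T2 → mem=5 r[T2]=5 [LOAD]
16. CAS T2 → mem=6 r[T2]=5 [OK]
17. LOAD T2 → mem=6 r[T2]=6 [LOAD]
18. CAS T2 → mem=7 r[T2]=6 [OK]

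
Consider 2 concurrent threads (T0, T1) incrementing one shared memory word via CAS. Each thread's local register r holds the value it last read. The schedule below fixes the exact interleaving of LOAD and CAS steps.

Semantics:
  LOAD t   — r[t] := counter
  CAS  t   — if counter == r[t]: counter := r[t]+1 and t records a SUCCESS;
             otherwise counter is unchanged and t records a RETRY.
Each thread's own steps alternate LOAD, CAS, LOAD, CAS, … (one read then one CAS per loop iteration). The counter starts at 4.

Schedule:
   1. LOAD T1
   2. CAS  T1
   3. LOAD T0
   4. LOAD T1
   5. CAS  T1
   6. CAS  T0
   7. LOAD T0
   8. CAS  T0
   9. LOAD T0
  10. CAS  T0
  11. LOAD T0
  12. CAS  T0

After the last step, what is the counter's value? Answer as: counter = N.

counter = 9

step 1: T1 LOAD ⇒ load; ctr=4 reg=4
step 2: T1 CAS ⇒ ok; ctr=5 reg=4
step 3: T0 LOAD ⇒ load; ctr=5 reg=5
step 4: T1 LOAD ⇒ load; ctr=5 reg=5
step 5: T1 CAS ⇒ ok; ctr=6 reg=5
step 6: T0 CAS ⇒ retry; ctr=6 reg=5
step 7: T0 LOAD ⇒ load; ctr=6 reg=6
step 8: T0 CAS ⇒ ok; ctr=7 reg=6
step 9: T0 LOAD ⇒ load; ctr=7 reg=7
step 10: T0 CAS ⇒ ok; ctr=8 reg=7
step 11: T0 LOAD ⇒ load; ctr=8 reg=8
step 12: T0 CAS ⇒ ok; ctr=9 reg=8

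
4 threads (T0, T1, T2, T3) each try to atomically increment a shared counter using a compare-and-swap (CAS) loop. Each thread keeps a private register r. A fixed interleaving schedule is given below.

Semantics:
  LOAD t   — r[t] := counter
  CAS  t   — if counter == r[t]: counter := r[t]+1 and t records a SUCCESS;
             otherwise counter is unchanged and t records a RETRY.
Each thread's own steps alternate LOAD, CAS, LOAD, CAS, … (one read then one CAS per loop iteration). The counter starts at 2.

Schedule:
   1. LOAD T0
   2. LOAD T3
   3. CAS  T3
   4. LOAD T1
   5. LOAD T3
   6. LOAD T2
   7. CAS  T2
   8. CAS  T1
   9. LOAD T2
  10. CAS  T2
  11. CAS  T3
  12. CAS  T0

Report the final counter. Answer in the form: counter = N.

step 1: T0 LOAD ⇒ load; ctr=2 reg=2
step 2: T3 LOAD ⇒ load; ctr=2 reg=2
step 3: T3 CAS ⇒ ok; ctr=3 reg=2
step 4: T1 LOAD ⇒ load; ctr=3 reg=3
step 5: T3 LOAD ⇒ load; ctr=3 reg=3
step 6: T2 LOAD ⇒ load; ctr=3 reg=3
step 7: T2 CAS ⇒ ok; ctr=4 reg=3
step 8: T1 CAS ⇒ retry; ctr=4 reg=3
step 9: T2 LOAD ⇒ load; ctr=4 reg=4
step 10: T2 CAS ⇒ ok; ctr=5 reg=4
step 11: T3 CAS ⇒ retry; ctr=5 reg=3
step 12: T0 CAS ⇒ retry; ctr=5 reg=2

counter = 5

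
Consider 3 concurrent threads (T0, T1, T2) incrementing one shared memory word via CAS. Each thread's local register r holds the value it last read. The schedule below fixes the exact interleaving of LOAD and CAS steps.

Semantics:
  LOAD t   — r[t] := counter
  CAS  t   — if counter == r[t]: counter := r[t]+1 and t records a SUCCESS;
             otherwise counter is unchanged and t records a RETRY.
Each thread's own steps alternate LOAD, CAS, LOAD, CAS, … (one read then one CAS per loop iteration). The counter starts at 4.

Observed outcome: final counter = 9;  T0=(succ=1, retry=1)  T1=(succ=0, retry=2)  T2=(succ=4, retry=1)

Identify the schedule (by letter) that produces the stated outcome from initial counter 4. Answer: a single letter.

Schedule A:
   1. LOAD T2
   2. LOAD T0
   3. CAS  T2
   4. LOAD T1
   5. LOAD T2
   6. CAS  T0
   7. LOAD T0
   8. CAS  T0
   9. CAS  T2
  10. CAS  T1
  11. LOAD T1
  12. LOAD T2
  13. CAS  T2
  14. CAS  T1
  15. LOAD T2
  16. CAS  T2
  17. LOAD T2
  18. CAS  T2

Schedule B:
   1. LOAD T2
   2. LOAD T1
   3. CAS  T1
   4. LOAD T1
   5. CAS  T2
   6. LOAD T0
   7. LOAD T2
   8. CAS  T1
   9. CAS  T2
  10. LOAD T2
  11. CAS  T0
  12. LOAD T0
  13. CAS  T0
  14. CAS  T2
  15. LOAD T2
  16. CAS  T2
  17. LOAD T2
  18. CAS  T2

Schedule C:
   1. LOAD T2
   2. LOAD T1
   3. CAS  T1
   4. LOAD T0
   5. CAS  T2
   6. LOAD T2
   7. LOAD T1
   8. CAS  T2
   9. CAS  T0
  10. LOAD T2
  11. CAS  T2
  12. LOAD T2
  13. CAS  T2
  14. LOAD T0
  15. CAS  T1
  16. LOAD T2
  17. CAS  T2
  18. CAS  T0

A

Run A:
1. LOAD T2 → mem=4 r[T2]=4 [LOAD]
2. LOAD T0 → mem=4 r[T0]=4 [LOAD]
3. CAS T2 → mem=5 r[T2]=4 [OK]
4. LOAD T1 → mem=5 r[T1]=5 [LOAD]
5. LOAD T2 → mem=5 r[T2]=5 [LOAD]
6. CAS T0 → mem=5 r[T0]=4 [RETRY]
7. LOAD T0 → mem=5 r[T0]=5 [LOAD]
8. CAS T0 → mem=6 r[T0]=5 [OK]
9. CAS T2 → mem=6 r[T2]=5 [RETRY]
10. CAS T1 → mem=6 r[T1]=5 [RETRY]
11. LOAD T1 → mem=6 r[T1]=6 [LOAD]
12. LOAD T2 → mem=6 r[T2]=6 [LOAD]
13. CAS T2 → mem=7 r[T2]=6 [OK]
14. CAS T1 → mem=7 r[T1]=6 [RETRY]
15. LOAD T2 → mem=7 r[T2]=7 [LOAD]
16. CAS T2 → mem=8 r[T2]=7 [OK]
17. LOAD T2 → mem=8 r[T2]=8 [LOAD]
18. CAS T2 → mem=9 r[T2]=8 [OK]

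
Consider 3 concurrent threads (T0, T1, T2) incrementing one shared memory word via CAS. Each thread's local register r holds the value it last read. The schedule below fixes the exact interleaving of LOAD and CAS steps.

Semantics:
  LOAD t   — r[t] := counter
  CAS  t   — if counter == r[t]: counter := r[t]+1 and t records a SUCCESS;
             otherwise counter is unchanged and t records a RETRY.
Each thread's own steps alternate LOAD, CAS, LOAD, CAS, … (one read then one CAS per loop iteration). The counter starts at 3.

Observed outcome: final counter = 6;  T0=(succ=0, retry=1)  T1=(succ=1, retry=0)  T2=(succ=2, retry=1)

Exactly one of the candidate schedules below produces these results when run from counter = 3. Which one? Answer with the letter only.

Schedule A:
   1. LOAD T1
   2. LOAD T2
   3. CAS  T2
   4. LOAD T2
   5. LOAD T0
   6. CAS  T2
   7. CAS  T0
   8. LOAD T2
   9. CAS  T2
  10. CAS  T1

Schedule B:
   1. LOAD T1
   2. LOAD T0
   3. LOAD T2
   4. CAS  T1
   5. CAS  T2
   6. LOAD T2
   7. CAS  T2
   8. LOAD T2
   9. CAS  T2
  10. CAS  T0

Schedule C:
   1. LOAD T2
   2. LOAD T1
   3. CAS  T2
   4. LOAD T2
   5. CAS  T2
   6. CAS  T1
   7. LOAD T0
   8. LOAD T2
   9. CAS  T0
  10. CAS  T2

Tracing schedule B:
[1] T1.load  rd  (counter 3, T1.r 3)
[2] T0.load  rd  (counter 3, T0.r 3)
[3] T2.load  rd  (counter 3, T2.r 3)
[4] T1.cas  hit  (counter 4, T1.r 3)
[5] T2.cas  miss  (counter 4, T2.r 3)
[6] T2.load  rd  (counter 4, T2.r 4)
[7] T2.cas  hit  (counter 5, T2.r 4)
[8] T2.load  rd  (counter 5, T2.r 5)
[9] T2.cas  hit  (counter 6, T2.r 5)
[10] T0.cas  miss  (counter 6, T0.r 3)

B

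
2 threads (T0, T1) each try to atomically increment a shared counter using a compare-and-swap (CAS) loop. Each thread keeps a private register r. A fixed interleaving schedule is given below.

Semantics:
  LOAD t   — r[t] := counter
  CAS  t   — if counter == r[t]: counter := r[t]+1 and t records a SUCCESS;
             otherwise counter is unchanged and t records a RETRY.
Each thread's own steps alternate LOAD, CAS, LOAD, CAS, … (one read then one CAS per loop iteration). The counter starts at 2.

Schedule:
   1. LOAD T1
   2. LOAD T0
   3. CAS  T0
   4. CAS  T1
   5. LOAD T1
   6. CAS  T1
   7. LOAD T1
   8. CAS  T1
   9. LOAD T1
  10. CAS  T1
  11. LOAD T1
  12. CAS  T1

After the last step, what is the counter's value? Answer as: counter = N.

   1) LOAD T1:  M=2  r_T1=2
   2) LOAD T0:  M=2  r_T0=2
   3) CAS  T0:  M=3  r_T0=2 ✓
   4) CAS  T1:  M=3  r_T1=2 ✗
   5) LOAD T1:  M=3  r_T1=3
   6) CAS  T1:  M=4  r_T1=3 ✓
   7) LOAD T1:  M=4  r_T1=4
   8) CAS  T1:  M=5  r_T1=4 ✓
   9) LOAD T1:  M=5  r_T1=5
  10) CAS  T1:  M=6  r_T1=5 ✓
  11) LOAD T1:  M=6  r_T1=6
  12) CAS  T1:  M=7  r_T1=6 ✓

counter = 7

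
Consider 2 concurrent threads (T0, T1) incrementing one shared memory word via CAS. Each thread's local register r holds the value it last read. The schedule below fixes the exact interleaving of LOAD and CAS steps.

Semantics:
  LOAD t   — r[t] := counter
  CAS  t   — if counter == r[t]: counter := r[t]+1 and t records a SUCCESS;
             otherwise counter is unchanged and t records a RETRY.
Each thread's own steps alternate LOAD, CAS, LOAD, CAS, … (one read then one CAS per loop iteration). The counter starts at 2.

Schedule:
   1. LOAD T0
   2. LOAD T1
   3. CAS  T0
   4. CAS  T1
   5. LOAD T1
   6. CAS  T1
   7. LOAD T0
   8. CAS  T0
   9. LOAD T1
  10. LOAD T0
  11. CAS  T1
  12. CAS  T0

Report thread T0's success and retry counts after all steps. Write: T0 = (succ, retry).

T0 = (2, 1)

#1 T0 reads 2
#2 T1 reads 2
#3 T0 CAS(2→3) writes; counter now 3
#4 T1 CAS(2→3) fails; counter now 3
#5 T1 reads 3
#6 T1 CAS(3→4) writes; counter now 4
#7 T0 reads 4
#8 T0 CAS(4→5) writes; counter now 5
#9 T1 reads 5
#10 T0 reads 5
#11 T1 CAS(5→6) writes; counter now 6
#12 T0 CAS(5→6) fails; counter now 6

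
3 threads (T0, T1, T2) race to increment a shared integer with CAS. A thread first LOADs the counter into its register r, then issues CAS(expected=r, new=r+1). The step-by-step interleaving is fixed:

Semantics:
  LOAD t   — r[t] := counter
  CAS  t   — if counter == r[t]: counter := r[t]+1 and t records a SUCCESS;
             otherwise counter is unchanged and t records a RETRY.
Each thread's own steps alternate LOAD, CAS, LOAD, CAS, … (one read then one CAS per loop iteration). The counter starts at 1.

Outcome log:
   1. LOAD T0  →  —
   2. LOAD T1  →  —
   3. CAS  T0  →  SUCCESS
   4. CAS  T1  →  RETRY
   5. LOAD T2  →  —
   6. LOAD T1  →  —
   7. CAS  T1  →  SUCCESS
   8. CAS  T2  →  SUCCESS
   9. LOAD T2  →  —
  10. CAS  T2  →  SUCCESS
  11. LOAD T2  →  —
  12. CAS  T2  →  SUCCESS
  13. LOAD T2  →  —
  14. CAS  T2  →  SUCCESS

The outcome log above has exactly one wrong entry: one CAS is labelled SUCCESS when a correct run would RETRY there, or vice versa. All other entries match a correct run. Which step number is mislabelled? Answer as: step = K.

step = 8

Correct run:
step 1: T0 LOAD ⇒ load; ctr=1 reg=1
step 2: T1 LOAD ⇒ load; ctr=1 reg=1
step 3: T0 CAS ⇒ ok; ctr=2 reg=1
step 4: T1 CAS ⇒ retry; ctr=2 reg=1
step 5: T2 LOAD ⇒ load; ctr=2 reg=2
step 6: T1 LOAD ⇒ load; ctr=2 reg=2
step 7: T1 CAS ⇒ ok; ctr=3 reg=2
step 8: T2 CAS ⇒ retry; ctr=3 reg=2
step 9: T2 LOAD ⇒ load; ctr=3 reg=3
step 10: T2 CAS ⇒ ok; ctr=4 reg=3
step 11: T2 LOAD ⇒ load; ctr=4 reg=4
step 12: T2 CAS ⇒ ok; ctr=5 reg=4
step 13: T2 LOAD ⇒ load; ctr=5 reg=5
step 14: T2 CAS ⇒ ok; ctr=6 reg=5
Flip is step 8.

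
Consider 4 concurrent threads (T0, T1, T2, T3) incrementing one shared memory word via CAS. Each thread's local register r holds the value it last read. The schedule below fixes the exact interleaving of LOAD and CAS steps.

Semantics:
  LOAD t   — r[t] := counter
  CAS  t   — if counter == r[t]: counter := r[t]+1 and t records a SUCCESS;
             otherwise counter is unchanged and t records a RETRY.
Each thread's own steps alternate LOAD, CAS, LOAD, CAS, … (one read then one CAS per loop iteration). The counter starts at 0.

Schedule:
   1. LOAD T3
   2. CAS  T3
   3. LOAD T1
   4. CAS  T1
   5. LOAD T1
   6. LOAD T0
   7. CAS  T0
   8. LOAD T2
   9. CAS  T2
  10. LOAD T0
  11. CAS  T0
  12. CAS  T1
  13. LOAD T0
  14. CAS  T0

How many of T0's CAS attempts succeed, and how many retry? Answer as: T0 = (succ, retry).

T0 = (3, 0)

step 1: T3 LOAD ⇒ load; ctr=0 reg=0
step 2: T3 CAS ⇒ ok; ctr=1 reg=0
step 3: T1 LOAD ⇒ load; ctr=1 reg=1
step 4: T1 CAS ⇒ ok; ctr=2 reg=1
step 5: T1 LOAD ⇒ load; ctr=2 reg=2
step 6: T0 LOAD ⇒ load; ctr=2 reg=2
step 7: T0 CAS ⇒ ok; ctr=3 reg=2
step 8: T2 LOAD ⇒ load; ctr=3 reg=3
step 9: T2 CAS ⇒ ok; ctr=4 reg=3
step 10: T0 LOAD ⇒ load; ctr=4 reg=4
step 11: T0 CAS ⇒ ok; ctr=5 reg=4
step 12: T1 CAS ⇒ retry; ctr=5 reg=2
step 13: T0 LOAD ⇒ load; ctr=5 reg=5
step 14: T0 CAS ⇒ ok; ctr=6 reg=5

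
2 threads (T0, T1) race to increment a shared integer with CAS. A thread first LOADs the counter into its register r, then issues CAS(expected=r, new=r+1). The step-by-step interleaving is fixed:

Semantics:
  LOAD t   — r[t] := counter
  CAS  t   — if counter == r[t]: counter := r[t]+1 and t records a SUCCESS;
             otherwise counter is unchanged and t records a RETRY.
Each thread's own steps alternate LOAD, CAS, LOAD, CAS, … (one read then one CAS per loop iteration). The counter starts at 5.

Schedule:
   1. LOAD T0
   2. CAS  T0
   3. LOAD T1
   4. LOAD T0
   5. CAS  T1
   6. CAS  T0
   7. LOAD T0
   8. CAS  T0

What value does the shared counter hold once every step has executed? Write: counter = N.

counter = 8

   1) LOAD T0:  M=5  r_T0=5
   2) CAS  T0:  M=6  r_T0=5 ✓
   3) LOAD T1:  M=6  r_T1=6
   4) LOAD T0:  M=6  r_T0=6
   5) CAS  T1:  M=7  r_T1=6 ✓
   6) CAS  T0:  M=7  r_T0=6 ✗
   7) LOAD T0:  M=7  r_T0=7
   8) CAS  T0:  M=8  r_T0=7 ✓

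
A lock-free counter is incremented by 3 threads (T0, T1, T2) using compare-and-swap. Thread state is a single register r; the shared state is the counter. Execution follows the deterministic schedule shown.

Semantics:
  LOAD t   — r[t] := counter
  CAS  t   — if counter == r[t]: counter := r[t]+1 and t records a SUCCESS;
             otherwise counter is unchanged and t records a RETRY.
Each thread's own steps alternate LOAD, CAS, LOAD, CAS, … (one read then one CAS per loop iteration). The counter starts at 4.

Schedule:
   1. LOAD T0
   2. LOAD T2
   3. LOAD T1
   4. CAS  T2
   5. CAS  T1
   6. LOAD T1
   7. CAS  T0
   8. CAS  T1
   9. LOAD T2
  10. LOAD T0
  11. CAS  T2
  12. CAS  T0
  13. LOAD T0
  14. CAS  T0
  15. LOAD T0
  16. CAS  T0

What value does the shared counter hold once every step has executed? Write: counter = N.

counter = 9

T0 LOAD — after: cnt=4, r=4 — load
T2 LOAD — after: cnt=4, r=4 — load
T1 LOAD — after: cnt=4, r=4 — load
T2 CAS — after: cnt=5, r=4 — ok
T1 CAS — after: cnt=5, r=4 — retry
T1 LOAD — after: cnt=5, r=5 — load
T0 CAS — after: cnt=5, r=4 — retry
T1 CAS — after: cnt=6, r=5 — ok
T2 LOAD — after: cnt=6, r=6 — load
T0 LOAD — after: cnt=6, r=6 — load
T2 CAS — after: cnt=7, r=6 — ok
T0 CAS — after: cnt=7, r=6 — retry
T0 LOAD — after: cnt=7, r=7 — load
T0 CAS — after: cnt=8, r=7 — ok
T0 LOAD — after: cnt=8, r=8 — load
T0 CAS — after: cnt=9, r=8 — ok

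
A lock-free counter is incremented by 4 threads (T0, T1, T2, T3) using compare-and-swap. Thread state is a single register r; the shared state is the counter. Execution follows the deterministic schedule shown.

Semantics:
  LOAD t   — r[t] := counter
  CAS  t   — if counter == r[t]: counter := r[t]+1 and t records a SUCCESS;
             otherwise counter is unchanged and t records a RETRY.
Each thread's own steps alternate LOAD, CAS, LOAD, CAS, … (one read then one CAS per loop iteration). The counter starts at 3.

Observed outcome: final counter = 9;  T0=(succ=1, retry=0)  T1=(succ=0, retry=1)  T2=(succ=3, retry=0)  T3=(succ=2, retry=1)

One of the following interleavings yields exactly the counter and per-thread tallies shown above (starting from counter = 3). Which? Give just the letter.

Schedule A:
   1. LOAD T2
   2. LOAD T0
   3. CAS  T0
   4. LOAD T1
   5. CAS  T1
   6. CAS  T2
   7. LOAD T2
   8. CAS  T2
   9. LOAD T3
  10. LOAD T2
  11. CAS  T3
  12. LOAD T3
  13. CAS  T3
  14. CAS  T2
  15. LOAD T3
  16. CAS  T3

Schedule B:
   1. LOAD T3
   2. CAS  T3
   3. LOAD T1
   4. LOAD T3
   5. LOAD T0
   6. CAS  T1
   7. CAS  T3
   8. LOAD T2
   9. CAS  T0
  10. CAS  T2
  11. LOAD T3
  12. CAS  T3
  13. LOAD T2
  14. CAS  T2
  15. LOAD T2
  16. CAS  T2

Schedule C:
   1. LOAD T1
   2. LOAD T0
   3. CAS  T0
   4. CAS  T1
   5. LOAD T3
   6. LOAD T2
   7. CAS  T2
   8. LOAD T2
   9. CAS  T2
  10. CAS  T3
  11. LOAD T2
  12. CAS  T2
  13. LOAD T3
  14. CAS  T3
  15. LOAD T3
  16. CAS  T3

Tracing schedule C:
T1 LOAD — after: cnt=3, r=3 — load
T0 LOAD — after: cnt=3, r=3 — load
T0 CAS — after: cnt=4, r=3 — ok
T1 CAS — after: cnt=4, r=3 — retry
T3 LOAD — after: cnt=4, r=4 — load
T2 LOAD — after: cnt=4, r=4 — load
T2 CAS — after: cnt=5, r=4 — ok
T2 LOAD — after: cnt=5, r=5 — load
T2 CAS — after: cnt=6, r=5 — ok
T3 CAS — after: cnt=6, r=4 — retry
T2 LOAD — after: cnt=6, r=6 — load
T2 CAS — after: cnt=7, r=6 — ok
T3 LOAD — after: cnt=7, r=7 — load
T3 CAS — after: cnt=8, r=7 — ok
T3 LOAD — after: cnt=8, r=8 — load
T3 CAS — after: cnt=9, r=8 — ok

C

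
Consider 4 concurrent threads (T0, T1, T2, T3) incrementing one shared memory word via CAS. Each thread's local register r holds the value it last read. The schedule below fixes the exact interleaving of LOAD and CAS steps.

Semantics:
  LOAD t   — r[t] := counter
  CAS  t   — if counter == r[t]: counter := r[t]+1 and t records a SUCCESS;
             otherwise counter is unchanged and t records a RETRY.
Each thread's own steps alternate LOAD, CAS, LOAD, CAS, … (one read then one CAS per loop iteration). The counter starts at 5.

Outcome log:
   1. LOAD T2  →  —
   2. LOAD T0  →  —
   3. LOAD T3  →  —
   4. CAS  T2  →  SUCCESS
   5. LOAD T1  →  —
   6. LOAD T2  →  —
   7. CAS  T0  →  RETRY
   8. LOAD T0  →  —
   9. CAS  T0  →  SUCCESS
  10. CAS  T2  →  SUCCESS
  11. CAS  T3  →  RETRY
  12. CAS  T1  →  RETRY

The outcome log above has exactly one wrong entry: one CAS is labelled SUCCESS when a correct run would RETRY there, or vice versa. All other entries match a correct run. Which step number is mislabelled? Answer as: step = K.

Reference trace:
1. LOAD T2 → mem=5 r[T2]=5 [LOAD]
2. LOAD T0 → mem=5 r[T0]=5 [LOAD]
3. LOAD T3 → mem=5 r[T3]=5 [LOAD]
4. CAS T2 → mem=6 r[T2]=5 [OK]
5. LOAD T1 → mem=6 r[T1]=6 [LOAD]
6. LOAD T2 → mem=6 r[T2]=6 [LOAD]
7. CAS T0 → mem=6 r[T0]=5 [RETRY]
8. LOAD T0 → mem=6 r[T0]=6 [LOAD]
9. CAS T0 → mem=7 r[T0]=6 [OK]
10. CAS T2 → mem=7 r[T2]=6 [RETRY]
11. CAS T3 → mem=7 r[T3]=5 [RETRY]
12. CAS T1 → mem=7 r[T1]=6 [RETRY]
Flip is step 10.

step = 10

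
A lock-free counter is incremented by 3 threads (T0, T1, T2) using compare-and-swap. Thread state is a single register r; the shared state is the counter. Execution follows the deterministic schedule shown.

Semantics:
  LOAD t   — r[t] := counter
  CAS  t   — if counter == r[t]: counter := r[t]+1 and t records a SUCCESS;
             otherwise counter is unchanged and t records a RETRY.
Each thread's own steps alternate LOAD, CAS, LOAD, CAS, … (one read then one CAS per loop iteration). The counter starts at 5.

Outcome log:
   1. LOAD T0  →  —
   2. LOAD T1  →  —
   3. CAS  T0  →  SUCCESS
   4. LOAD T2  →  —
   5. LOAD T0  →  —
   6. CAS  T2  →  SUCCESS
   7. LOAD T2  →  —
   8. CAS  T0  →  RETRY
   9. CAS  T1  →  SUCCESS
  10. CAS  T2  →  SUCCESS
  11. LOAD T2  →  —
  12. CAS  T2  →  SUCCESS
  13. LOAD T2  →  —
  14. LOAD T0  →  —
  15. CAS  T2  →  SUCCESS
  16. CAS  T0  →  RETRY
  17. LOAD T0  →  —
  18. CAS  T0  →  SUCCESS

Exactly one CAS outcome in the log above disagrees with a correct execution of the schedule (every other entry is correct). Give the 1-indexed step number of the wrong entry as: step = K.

Re-executing:
   1) LOAD T0:  M=5  r_T0=5
   2) LOAD T1:  M=5  r_T1=5
   3) CAS  T0:  M=6  r_T0=5 ✓
   4) LOAD T2:  M=6  r_T2=6
   5) LOAD T0:  M=6  r_T0=6
   6) CAS  T2:  M=7  r_T2=6 ✓
   7) LOAD T2:  M=7  r_T2=7
   8) CAS  T0:  M=7  r_T0=6 ✗
   9) CAS  T1:  M=7  r_T1=5 ✗
  10) CAS  T2:  M=8  r_T2=7 ✓
  11) LOAD T2:  M=8  r_T2=8
  12) CAS  T2:  M=9  r_T2=8 ✓
  13) LOAD T2:  M=9  r_T2=9
  14) LOAD T0:  M=9  r_T0=9
  15) CAS  T2:  M=10  r_T2=9 ✓
  16) CAS  T0:  M=10  r_T0=9 ✗
  17) LOAD T0:  M=10  r_T0=10
  18) CAS  T0:  M=11  r_T0=10 ✓
Mismatch at 9.

step = 9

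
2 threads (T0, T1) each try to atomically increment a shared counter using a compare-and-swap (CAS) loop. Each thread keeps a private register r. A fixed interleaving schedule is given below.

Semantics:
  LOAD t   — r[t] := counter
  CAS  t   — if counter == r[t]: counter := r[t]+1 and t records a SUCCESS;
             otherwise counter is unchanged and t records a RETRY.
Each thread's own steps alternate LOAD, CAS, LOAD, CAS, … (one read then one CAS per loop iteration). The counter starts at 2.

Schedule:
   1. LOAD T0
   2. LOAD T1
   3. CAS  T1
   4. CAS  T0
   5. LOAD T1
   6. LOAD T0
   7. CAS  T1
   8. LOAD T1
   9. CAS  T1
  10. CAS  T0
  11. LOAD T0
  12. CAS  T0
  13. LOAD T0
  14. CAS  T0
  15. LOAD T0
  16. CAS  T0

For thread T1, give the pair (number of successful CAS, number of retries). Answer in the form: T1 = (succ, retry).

T1 = (3, 0)

T0 LOAD — after: cnt=2, r=2 — load
T1 LOAD — after: cnt=2, r=2 — load
T1 CAS — after: cnt=3, r=2 — ok
T0 CAS — after: cnt=3, r=2 — retry
T1 LOAD — after: cnt=3, r=3 — load
T0 LOAD — after: cnt=3, r=3 — load
T1 CAS — after: cnt=4, r=3 — ok
T1 LOAD — after: cnt=4, r=4 — load
T1 CAS — after: cnt=5, r=4 — ok
T0 CAS — after: cnt=5, r=3 — retry
T0 LOAD — after: cnt=5, r=5 — load
T0 CAS — after: cnt=6, r=5 — ok
T0 LOAD — after: cnt=6, r=6 — load
T0 CAS — after: cnt=7, r=6 — ok
T0 LOAD — after: cnt=7, r=7 — load
T0 CAS — after: cnt=8, r=7 — ok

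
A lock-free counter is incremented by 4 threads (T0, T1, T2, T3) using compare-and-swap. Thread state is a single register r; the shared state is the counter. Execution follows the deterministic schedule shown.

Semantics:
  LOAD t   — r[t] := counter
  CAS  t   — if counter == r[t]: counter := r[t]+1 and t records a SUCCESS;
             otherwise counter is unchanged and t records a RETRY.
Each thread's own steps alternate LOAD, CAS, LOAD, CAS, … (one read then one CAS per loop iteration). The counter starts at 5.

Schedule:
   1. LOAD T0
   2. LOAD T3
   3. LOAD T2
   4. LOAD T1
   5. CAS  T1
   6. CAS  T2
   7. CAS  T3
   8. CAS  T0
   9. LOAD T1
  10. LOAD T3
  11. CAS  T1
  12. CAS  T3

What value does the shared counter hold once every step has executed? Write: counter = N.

[1] T0.load  rd  (counter 5, T0.r 5)
[2] T3.load  rd  (counter 5, T3.r 5)
[3] T2.load  rd  (counter 5, T2.r 5)
[4] T1.load  rd  (counter 5, T1.r 5)
[5] T1.cas  hit  (counter 6, T1.r 5)
[6] T2.cas  miss  (counter 6, T2.r 5)
[7] T3.cas  miss  (counter 6, T3.r 5)
[8] T0.cas  miss  (counter 6, T0.r 5)
[9] T1.load  rd  (counter 6, T1.r 6)
[10] T3.load  rd  (counter 6, T3.r 6)
[11] T1.cas  hit  (counter 7, T1.r 6)
[12] T3.cas  miss  (counter 7, T3.r 6)

counter = 7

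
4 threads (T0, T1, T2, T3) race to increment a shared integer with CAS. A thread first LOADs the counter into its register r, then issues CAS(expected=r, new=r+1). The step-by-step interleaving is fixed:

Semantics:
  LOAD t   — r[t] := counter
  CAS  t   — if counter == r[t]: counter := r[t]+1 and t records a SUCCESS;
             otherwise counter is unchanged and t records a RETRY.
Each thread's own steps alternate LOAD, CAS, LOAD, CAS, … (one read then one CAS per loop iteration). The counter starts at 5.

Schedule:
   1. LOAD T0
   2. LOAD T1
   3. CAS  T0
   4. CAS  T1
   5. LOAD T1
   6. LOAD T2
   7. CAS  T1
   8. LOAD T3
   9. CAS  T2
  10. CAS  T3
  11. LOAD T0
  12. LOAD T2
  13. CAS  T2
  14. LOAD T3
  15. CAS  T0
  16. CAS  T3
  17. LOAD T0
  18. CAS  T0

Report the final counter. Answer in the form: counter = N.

#1 T0 reads 5
#2 T1 reads 5
#3 T0 CAS(5→6) writes; counter now 6
#4 T1 CAS(5→6) fails; counter now 6
#5 T1 reads 6
#6 T2 reads 6
#7 T1 CAS(6→7) writes; counter now 7
#8 T3 reads 7
#9 T2 CAS(6→7) fails; counter now 7
#10 T3 CAS(7→8) writes; counter now 8
#11 T0 reads 8
#12 T2 reads 8
#13 T2 CAS(8→9) writes; counter now 9
#14 T3 reads 9
#15 T0 CAS(8→9) fails; counter now 9
#16 T3 CAS(9→10) writes; counter now 10
#17 T0 reads 10
#18 T0 CAS(10→11) writes; counter now 11

counter = 11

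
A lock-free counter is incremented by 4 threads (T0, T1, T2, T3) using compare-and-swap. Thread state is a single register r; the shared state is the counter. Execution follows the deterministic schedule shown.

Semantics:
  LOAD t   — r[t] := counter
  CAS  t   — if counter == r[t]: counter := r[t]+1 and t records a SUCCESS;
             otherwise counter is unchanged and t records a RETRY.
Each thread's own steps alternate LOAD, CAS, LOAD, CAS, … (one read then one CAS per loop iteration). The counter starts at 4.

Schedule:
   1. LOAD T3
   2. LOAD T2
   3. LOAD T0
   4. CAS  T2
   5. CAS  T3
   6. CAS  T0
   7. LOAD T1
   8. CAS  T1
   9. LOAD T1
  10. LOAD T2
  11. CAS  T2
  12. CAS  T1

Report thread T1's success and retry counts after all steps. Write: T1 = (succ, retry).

1. LOAD T3 → mem=4 r[T3]=4 [LOAD]
2. LOAD T2 → mem=4 r[T2]=4 [LOAD]
3. LOAD T0 → mem=4 r[T0]=4 [LOAD]
4. CAS T2 → mem=5 r[T2]=4 [OK]
5. CAS T3 → mem=5 r[T3]=4 [RETRY]
6. CAS T0 → mem=5 r[T0]=4 [RETRY]
7. LOAD T1 → mem=5 r[T1]=5 [LOAD]
8. CAS T1 → mem=6 r[T1]=5 [OK]
9. LOAD T1 → mem=6 r[T1]=6 [LOAD]
10. LOAD T2 → mem=6 r[T2]=6 [LOAD]
11. CAS T2 → mem=7 r[T2]=6 [OK]
12. CAS T1 → mem=7 r[T1]=6 [RETRY]

T1 = (1, 1)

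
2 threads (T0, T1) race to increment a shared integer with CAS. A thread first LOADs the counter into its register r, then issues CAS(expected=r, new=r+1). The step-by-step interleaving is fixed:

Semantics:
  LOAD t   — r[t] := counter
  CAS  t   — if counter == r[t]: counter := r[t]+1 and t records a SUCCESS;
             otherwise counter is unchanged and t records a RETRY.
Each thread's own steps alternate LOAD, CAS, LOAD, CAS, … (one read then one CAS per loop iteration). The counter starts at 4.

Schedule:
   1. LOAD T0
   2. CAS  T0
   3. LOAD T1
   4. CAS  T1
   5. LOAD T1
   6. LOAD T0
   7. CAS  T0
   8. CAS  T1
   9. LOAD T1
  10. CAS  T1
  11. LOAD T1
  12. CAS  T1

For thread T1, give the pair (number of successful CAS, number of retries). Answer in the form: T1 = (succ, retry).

   1) LOAD T0:  M=4  r_T0=4
   2) CAS  T0:  M=5  r_T0=4 ✓
   3) LOAD T1:  M=5  r_T1=5
   4) CAS  T1:  M=6  r_T1=5 ✓
   5) LOAD T1:  M=6  r_T1=6
   6) LOAD T0:  M=6  r_T0=6
   7) CAS  T0:  M=7  r_T0=6 ✓
   8) CAS  T1:  M=7  r_T1=6 ✗
   9) LOAD T1:  M=7  r_T1=7
  10) CAS  T1:  M=8  r_T1=7 ✓
  11) LOAD T1:  M=8  r_T1=8
  12) CAS  T1:  M=9  r_T1=8 ✓

T1 = (3, 1)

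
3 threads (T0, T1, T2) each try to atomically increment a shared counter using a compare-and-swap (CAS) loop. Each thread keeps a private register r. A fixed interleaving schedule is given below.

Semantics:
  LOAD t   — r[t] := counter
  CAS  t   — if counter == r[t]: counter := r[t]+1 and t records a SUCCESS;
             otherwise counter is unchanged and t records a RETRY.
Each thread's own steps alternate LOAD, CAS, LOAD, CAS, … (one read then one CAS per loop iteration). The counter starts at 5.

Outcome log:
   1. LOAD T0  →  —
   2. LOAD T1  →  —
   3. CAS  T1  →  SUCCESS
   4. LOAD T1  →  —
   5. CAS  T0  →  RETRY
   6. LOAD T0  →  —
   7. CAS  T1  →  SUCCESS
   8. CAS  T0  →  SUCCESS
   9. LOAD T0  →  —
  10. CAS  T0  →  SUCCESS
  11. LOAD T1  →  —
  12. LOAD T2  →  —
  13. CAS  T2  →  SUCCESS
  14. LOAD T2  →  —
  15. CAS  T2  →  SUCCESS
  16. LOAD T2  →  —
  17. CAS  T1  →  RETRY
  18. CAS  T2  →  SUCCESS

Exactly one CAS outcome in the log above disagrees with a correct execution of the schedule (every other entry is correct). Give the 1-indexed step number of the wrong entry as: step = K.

Correct run:
step 1: T0 LOAD ⇒ load; ctr=5 reg=5
step 2: T1 LOAD ⇒ load; ctr=5 reg=5
step 3: T1 CAS ⇒ ok; ctr=6 reg=5
step 4: T1 LOAD ⇒ load; ctr=6 reg=6
step 5: T0 CAS ⇒ retry; ctr=6 reg=5
step 6: T0 LOAD ⇒ load; ctr=6 reg=6
step 7: T1 CAS ⇒ ok; ctr=7 reg=6
step 8: T0 CAS ⇒ retry; ctr=7 reg=6
step 9: T0 LOAD ⇒ load; ctr=7 reg=7
step 10: T0 CAS ⇒ ok; ctr=8 reg=7
step 11: T1 LOAD ⇒ load; ctr=8 reg=8
step 12: T2 LOAD ⇒ load; ctr=8 reg=8
step 13: T2 CAS ⇒ ok; ctr=9 reg=8
step 14: T2 LOAD ⇒ load; ctr=9 reg=9
step 15: T2 CAS ⇒ ok; ctr=10 reg=9
step 16: T2 LOAD ⇒ load; ctr=10 reg=10
step 17: T1 CAS ⇒ retry; ctr=10 reg=8
step 18: T2 CAS ⇒ ok; ctr=11 reg=10
Log disagrees first at step 8.

step = 8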